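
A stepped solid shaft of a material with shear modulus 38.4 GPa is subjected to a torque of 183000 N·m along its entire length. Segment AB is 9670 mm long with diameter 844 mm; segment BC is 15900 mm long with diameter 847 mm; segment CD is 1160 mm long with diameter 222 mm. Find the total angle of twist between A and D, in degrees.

J_AB = π(0.844)⁴/32 = 0.0498 m⁴; J_BC = π(0.847)⁴/32 = 0.0505 m⁴; J_CD = π(0.222)⁴/32 = 2.38×10^-4 m⁴.
θ = (T/G)·Σ L_i/J_i = (183000/38.4×10⁹)·(9.67/0.0498 + 15.9/0.0505 + 1.16/2.38×10^-4) = 0.02561 rad.

1.47°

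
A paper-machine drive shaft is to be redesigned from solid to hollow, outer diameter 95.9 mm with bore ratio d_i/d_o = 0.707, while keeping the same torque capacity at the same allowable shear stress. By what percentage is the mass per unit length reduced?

39.4 %

Equal τ_max and T ⇒ the solid shaft needs d_s³ = d_o³(1−k⁴), so d_s = 95.9·(1−0.707⁴)^(1/3) = 87.14 mm.
Area ratio A_h/A_s = d_o²(1−k²)/d_s² = (1−k²)/(1−k⁴)^(2/3) = 0.6058.
Mass saving = 1 − 0.6058 = 39.4 %.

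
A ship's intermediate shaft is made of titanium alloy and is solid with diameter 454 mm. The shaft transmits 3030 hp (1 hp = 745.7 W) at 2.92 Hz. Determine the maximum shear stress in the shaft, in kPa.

ω = 2π·2.92 = 18.35 rad/s, so T = P/ω = 3030×745.7 / 18.35 = 123200 N·m.
J = πd⁴/32 = π(0.454)⁴/32 = 4.171×10^-3 m⁴.
τ_max = T·r/J = 123200 × 0.227 / 4.171×10^-3 = 6.703×10^6 Pa.

6700 kPa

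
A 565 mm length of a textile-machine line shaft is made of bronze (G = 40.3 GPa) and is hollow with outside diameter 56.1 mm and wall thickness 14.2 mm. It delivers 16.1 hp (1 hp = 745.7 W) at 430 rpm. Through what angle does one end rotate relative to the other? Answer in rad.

ω = 2π·430/60 = 45.03 rad/s, so T = P/ω = 16.1×745.7 / 45.03 = 266.6 N·m.
J = π(d_o⁴ − d_i⁴)/32 = π(0.0561⁴ − 0.0277⁴)/32 = 9.146×10^-7 m⁴.
θ = T·L/(G·J) = 266.6 × 0.565 / (40.3×10⁹ × 9.146×10^-7) = 4.087×10^-3 rad.

0.00409 rad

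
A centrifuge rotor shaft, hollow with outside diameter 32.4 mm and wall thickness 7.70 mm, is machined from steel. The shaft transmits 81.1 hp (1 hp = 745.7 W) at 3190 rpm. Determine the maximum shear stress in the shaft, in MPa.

29.3 MPa

ω = 2π·3190/60 = 334.1 rad/s, so T = P/ω = 81.1×745.7 / 334.1 = 181.0 N·m.
J = π(d_o⁴ − d_i⁴)/32 = π(0.0324⁴ − 0.0170⁴)/32 = 9.999×10^-8 m⁴.
τ_max = T·r/J = 181.0 × 0.0162 / 9.999×10^-8 = 2.933×10^7 Pa.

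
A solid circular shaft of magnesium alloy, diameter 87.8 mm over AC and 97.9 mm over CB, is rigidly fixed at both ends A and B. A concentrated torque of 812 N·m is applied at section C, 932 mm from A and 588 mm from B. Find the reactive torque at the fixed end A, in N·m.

Compatibility: T_A·a/J_AC = T_B·b/J_CB with T_A + T_B = T₀.
J_AC = 5.83×10^-6 m⁴, J_CB = 9.02×10^-6 m⁴, so T_A = T₀·(J_AC/a)/((J_AC/a)+(J_CB/b)) = 235.4 N·m, T_B = 576.6 N·m.

235 N·m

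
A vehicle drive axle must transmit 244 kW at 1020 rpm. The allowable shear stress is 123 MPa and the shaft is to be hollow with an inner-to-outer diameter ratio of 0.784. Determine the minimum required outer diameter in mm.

53.4 mm

ω = 2π·1020/60 = 106.8 rad/s, so T = P/ω = 244×10³ / 106.8 = 2284 N·m.
For a hollow shaft with d_i/d_o = 0.784: τ_max = 16T/(π d_o³ (1−k⁴)), so d_o = [16T/(π τ_allow (1−k⁴))]^(1/3) = [16·2284/(π·1.23×10^8·0.6222)]^(1/3) = 0.05337 m.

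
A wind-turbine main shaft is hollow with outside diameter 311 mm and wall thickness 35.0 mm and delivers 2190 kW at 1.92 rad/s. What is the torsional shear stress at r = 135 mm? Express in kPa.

ω = 1.92 rad/s, so T = P/ω = 2190×10³ / 1.920 = 1.141e6 N·m.
J = π(d_o⁴ − d_i⁴)/32 = π(0.311⁴ − 0.241⁴)/32 = 5.872×10^-4 m⁴.
Shear stress varies linearly with radius: τ = T·r/J = 1.141e6 × 0.135 / 5.872×10^-4 = 2.622×10^8 Pa.

262000 kPa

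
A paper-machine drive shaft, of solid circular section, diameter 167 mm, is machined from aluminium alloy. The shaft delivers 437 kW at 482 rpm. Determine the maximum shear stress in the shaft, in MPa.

ω = 2π·482/60 = 50.47 rad/s, so T = P/ω = 437×10³ / 50.47 = 8658 N·m.
J = πd⁴/32 = π(0.167)⁴/32 = 7.636×10^-5 m⁴.
τ_max = T·r/J = 8658 × 0.0835 / 7.636×10^-5 = 9.467×10^6 Pa.

9.47 MPa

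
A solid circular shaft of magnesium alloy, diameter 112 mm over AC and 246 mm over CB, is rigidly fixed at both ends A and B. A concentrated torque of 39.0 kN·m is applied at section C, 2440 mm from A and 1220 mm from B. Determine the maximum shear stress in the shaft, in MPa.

13.1 MPa

Compatibility: T_A·a/J_AC = T_B·b/J_CB with T_A + T_B = T₀.
J_AC = 1.54×10^-5 m⁴, J_CB = 3.60×10^-4 m⁴, so T_A = T₀·(J_AC/a)/((J_AC/a)+(J_CB/b)) = 820.2 N·m, T_B = 38180 N·m.
τ in each portion: τ_AC = 2.97×10^6 Pa, τ_CB = 1.31×10^7 Pa; maximum is in CB.
τ_max = T_CB·r/J = 38180·0.123/3.60×10^-4 = 1.306×10^7 Pa.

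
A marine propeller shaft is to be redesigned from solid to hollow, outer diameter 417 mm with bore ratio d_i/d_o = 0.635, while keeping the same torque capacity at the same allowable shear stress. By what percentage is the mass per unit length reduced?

32.8 %

Equal τ_max and T ⇒ the solid shaft needs d_s³ = d_o³(1−k⁴), so d_s = 417·(1−0.635⁴)^(1/3) = 393.1 mm.
Area ratio A_h/A_s = d_o²(1−k²)/d_s² = (1−k²)/(1−k⁴)^(2/3) = 0.6717.
Mass saving = 1 − 0.6717 = 32.8 %.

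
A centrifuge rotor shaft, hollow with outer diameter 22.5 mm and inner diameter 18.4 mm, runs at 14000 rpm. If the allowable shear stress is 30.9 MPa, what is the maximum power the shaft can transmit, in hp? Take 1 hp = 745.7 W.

J = π(d_o⁴ − d_i⁴)/32 = π(0.0225⁴ − 0.0184⁴)/32 = 1.391×10^-8 m⁴.
T_max = τ_allow·J/r = 3.09×10^7 × 1.391×10^-8 / 0.0112 = 38.20 N·m.
ω = 2π·14000/60 = 1466 rad/s, so P_max = T_max·ω = 5.601×10^4 W.

75.1 hp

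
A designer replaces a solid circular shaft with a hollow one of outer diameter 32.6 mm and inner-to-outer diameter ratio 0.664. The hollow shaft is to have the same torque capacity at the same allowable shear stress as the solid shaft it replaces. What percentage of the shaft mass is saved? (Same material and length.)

35.4 %

Equal τ_max and T ⇒ the solid shaft needs d_s³ = d_o³(1−k⁴), so d_s = 32.6·(1−0.664⁴)^(1/3) = 30.33 mm.
Area ratio A_h/A_s = d_o²(1−k²)/d_s² = (1−k²)/(1−k⁴)^(2/3) = 0.6458.
Mass saving = 1 − 0.6458 = 35.4 %.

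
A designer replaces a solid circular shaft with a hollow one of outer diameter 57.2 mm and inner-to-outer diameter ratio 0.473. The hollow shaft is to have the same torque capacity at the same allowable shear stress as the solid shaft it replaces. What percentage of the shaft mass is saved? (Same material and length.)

19.7 %

Equal τ_max and T ⇒ the solid shaft needs d_s³ = d_o³(1−k⁴), so d_s = 57.2·(1−0.473⁴)^(1/3) = 56.23 mm.
Area ratio A_h/A_s = d_o²(1−k²)/d_s² = (1−k²)/(1−k⁴)^(2/3) = 0.8033.
Mass saving = 1 − 0.8033 = 19.7 %.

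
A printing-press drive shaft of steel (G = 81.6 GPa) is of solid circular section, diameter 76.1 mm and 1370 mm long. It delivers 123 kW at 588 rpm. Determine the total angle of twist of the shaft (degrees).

0.584°

ω = 2π·588/60 = 61.58 rad/s, so T = P/ω = 123×10³ / 61.58 = 1998 N·m.
J = πd⁴/32 = π(0.0761)⁴/32 = 3.293×10^-6 m⁴.
θ = T·L/(G·J) = 1998 × 1.37 / (81.6×10⁹ × 3.293×10^-6) = 0.01019 rad.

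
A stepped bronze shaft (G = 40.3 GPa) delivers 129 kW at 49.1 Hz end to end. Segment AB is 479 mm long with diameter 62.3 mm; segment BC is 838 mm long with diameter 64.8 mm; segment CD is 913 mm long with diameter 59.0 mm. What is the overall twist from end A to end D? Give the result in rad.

0.0163 rad

ω = 2π·49.1 = 308.5 rad/s, so T = P/ω = 129×10³ / 308.5 = 418.1 N·m.
J_AB = π(0.0623)⁴/32 = 1.48×10^-6 m⁴; J_BC = π(0.0648)⁴/32 = 1.73×10^-6 m⁴; J_CD = π(0.0590)⁴/32 = 1.19×10^-6 m⁴.
θ = (T/G)·Σ L_i/J_i = (418.1/40.3×10⁹)·(0.479/1.48×10^-6 + 0.838/1.73×10^-6 + 0.913/1.19×10^-6) = 0.01635 rad.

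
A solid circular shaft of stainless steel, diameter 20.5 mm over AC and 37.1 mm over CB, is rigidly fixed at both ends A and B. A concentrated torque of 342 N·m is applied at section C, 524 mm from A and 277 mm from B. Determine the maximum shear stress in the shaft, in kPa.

32500 kPa

Compatibility: T_A·a/J_AC = T_B·b/J_CB with T_A + T_B = T₀.
J_AC = 1.73×10^-8 m⁴, J_CB = 1.86×10^-7 m⁴, so T_A = T₀·(J_AC/a)/((J_AC/a)+(J_CB/b)) = 16.06 N·m, T_B = 325.9 N·m.
τ in each portion: τ_AC = 9.50×10^6 Pa, τ_CB = 3.25×10^7 Pa; maximum is in CB.
τ_max = T_CB·r/J = 325.9·0.0186/1.86×10^-7 = 3.251×10^7 Pa.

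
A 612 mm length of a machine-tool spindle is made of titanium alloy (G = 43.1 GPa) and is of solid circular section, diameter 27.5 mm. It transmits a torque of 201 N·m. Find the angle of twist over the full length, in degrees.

2.91°

J = πd⁴/32 = π(0.0275)⁴/32 = 5.615×10^-8 m⁴.
θ = T·L/(G·J) = 201.0 × 0.612 / (43.1×10⁹ × 5.615×10^-8) = 0.05083 rad.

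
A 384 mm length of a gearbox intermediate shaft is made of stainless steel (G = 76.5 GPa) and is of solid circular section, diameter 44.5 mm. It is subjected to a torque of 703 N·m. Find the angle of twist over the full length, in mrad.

9.17 mrad

J = πd⁴/32 = π(0.0445)⁴/32 = 3.850×10^-7 m⁴.
θ = T·L/(G·J) = 703.0 × 0.384 / (76.5×10⁹ × 3.850×10^-7) = 9.166×10^-3 rad.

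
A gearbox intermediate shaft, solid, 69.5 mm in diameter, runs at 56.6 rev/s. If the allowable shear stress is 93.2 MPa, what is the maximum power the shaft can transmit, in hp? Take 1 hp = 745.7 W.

J = πd⁴/32 = π(0.0695)⁴/32 = 2.291×10^-6 m⁴.
T_max = τ_allow·J/r = 9.32×10^7 × 2.291×10^-6 / 0.0348 = 6143 N·m.
ω = 2π·56.6 = 355.6 rad/s, so P_max = T_max·ω = 2.185×10^6 W.

2930 hp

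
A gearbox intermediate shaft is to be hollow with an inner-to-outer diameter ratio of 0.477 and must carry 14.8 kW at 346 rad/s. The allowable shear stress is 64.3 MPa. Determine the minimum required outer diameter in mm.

ω = 346 rad/s, so T = P/ω = 14.8×10³ / 346.0 = 42.77 N·m.
For a hollow shaft with d_i/d_o = 0.477: τ_max = 16T/(π d_o³ (1−k⁴)), so d_o = [16T/(π τ_allow (1−k⁴))]^(1/3) = [16·42.77/(π·6.43×10^7·0.9482)]^(1/3) = 0.01529 m.

15.3 mm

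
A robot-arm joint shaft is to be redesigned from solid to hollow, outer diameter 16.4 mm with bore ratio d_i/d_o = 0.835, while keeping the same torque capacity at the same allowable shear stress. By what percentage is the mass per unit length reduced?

52.8 %

Equal τ_max and T ⇒ the solid shaft needs d_s³ = d_o³(1−k⁴), so d_s = 16.4·(1−0.835⁴)^(1/3) = 13.14 mm.
Area ratio A_h/A_s = d_o²(1−k²)/d_s² = (1−k²)/(1−k⁴)^(2/3) = 0.4719.
Mass saving = 1 − 0.4719 = 52.8 %.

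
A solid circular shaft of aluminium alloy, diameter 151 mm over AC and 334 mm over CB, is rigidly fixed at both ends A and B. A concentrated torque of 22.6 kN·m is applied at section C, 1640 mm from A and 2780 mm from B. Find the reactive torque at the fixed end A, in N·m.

1490 N·m

Compatibility: T_A·a/J_AC = T_B·b/J_CB with T_A + T_B = T₀.
J_AC = 5.10×10^-5 m⁴, J_CB = 1.22×10^-3 m⁴, so T_A = T₀·(J_AC/a)/((J_AC/a)+(J_CB/b)) = 1495 N·m, T_B = 21110 N·m.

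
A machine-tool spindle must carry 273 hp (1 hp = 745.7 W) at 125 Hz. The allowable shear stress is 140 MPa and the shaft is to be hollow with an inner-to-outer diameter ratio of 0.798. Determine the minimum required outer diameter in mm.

ω = 2π·125 = 785.4 rad/s, so T = P/ω = 273×745.7 / 785.4 = 259.2 N·m.
For a hollow shaft with d_i/d_o = 0.798: τ_max = 16T/(π d_o³ (1−k⁴)), so d_o = [16T/(π τ_allow (1−k⁴))]^(1/3) = [16·259.2/(π·1.40×10^8·0.5945)]^(1/3) = 0.02513 m.

25.1 mm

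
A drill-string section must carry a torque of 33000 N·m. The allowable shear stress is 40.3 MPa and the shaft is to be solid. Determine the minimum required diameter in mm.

For a solid shaft τ_max = 16T/(πd³), so d = (16T/(π τ_allow))^(1/3) = (16·33000/(π·4.03×10^7))^(1/3) = 0.1610 m.

161 mm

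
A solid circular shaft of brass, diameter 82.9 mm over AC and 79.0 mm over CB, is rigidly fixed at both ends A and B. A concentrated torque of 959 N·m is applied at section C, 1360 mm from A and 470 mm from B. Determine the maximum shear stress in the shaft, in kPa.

Compatibility: T_A·a/J_AC = T_B·b/J_CB with T_A + T_B = T₀.
J_AC = 4.64×10^-6 m⁴, J_CB = 3.82×10^-6 m⁴, so T_A = T₀·(J_AC/a)/((J_AC/a)+(J_CB/b)) = 283.2 N·m, T_B = 675.8 N·m.
τ in each portion: τ_AC = 2.53×10^6 Pa, τ_CB = 6.98×10^6 Pa; maximum is in CB.
τ_max = T_CB·r/J = 675.8·0.0395/3.82×10^-6 = 6.981×10^6 Pa.

6980 kPa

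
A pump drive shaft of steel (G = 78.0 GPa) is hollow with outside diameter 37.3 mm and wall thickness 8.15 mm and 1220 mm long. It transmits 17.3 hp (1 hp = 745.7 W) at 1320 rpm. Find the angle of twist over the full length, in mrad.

ω = 2π·1320/60 = 138.2 rad/s, so T = P/ω = 17.3×745.7 / 138.2 = 93.33 N·m.
J = π(d_o⁴ − d_i⁴)/32 = π(0.0373⁴ − 0.0210⁴)/32 = 1.709×10^-7 m⁴.
θ = T·L/(G·J) = 93.33 × 1.22 / (78.0×10⁹ × 1.709×10^-7) = 8.539×10^-3 rad.

8.54 mrad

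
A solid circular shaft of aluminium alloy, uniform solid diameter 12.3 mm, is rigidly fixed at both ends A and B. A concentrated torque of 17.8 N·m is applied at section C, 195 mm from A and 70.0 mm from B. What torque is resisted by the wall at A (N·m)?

4.70 N·m

With uniform GJ and both ends fixed, compatibility θ_AC = θ_CB gives T_A·a = T_B·b, together with T_A + T_B = T₀.
T_A = T₀·b/(a+b) = 17.80·70.0/265.0 = 4.702 N·m; T_B = 13.10 N·m.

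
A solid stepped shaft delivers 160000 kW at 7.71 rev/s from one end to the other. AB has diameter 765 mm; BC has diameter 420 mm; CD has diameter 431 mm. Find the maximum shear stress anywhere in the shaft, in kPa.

227000 kPa

ω = 2π·7.71 = 48.44 rad/s, so T = P/ω = 160000×10³ / 48.44 = 3.303e6 N·m.
Under the same torque, τ_max = 16T/(πd³) is largest where d is smallest — segment BC (d = 420 mm).
τ_max = 16·3.303e6/(π·(0.420)³) = 2.270×10^8 Pa.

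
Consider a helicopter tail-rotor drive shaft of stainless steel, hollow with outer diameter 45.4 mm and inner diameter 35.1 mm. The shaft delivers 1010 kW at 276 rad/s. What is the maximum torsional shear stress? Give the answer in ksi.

44.9 ksi

ω = 276 rad/s, so T = P/ω = 1010×10³ / 276.0 = 3659 N·m.
J = π(d_o⁴ − d_i⁴)/32 = π(0.0454⁴ − 0.0351⁴)/32 = 2.681×10^-7 m⁴.
τ_max = T·r/J = 3659 × 0.0227 / 2.681×10^-7 = 3.099×10^8 Pa.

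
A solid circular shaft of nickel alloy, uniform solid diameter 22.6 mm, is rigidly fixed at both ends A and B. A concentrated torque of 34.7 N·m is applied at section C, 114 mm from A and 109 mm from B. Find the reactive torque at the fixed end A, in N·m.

17.0 N·m

With uniform GJ and both ends fixed, compatibility θ_AC = θ_CB gives T_A·a = T_B·b, together with T_A + T_B = T₀.
T_A = T₀·b/(a+b) = 34.70·109/223.0 = 16.96 N·m; T_B = 17.74 N·m.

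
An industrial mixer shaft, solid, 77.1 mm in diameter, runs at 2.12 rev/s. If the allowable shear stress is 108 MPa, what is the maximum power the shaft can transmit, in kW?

129 kW

J = πd⁴/32 = π(0.0771)⁴/32 = 3.469×10^-6 m⁴.
T_max = τ_allow·J/r = 1.08×10^8 × 3.469×10^-6 / 0.0385 = 9719 N·m.
ω = 2π·2.12 = 13.32 rad/s, so P_max = T_max·ω = 1.295×10^5 W.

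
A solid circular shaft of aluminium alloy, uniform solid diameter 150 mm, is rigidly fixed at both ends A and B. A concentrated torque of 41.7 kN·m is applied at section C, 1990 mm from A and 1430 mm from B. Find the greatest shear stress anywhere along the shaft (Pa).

With uniform GJ and both ends fixed, compatibility θ_AC = θ_CB gives T_A·a = T_B·b, together with T_A + T_B = T₀.
T_A = T₀·b/(a+b) = 41700·1430/3420 = 17440 N·m; T_B = 24260 N·m.
τ in each portion: τ_AC = 2.63×10^7 Pa, τ_CB = 3.66×10^7 Pa; maximum is in CB.
τ_max = T_CB·r/J = 24260·0.0750/4.97×10^-5 = 3.662×10^7 Pa.

3.66e7 Pa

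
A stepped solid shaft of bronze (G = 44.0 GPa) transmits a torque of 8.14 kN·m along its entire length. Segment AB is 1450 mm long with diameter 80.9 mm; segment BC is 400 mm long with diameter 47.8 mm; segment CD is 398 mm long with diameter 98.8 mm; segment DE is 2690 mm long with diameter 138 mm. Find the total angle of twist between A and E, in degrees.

13.2°

J_AB = π(0.0809)⁴/32 = 4.21×10^-6 m⁴; J_BC = π(0.0478)⁴/32 = 5.13×10^-7 m⁴; J_CD = π(0.0988)⁴/32 = 9.35×10^-6 m⁴; J_DE = π(0.138)⁴/32 = 3.56×10^-5 m⁴.
θ = (T/G)·Σ L_i/J_i = (8140/44.0×10⁹)·(1.45/4.21×10^-6 + 0.400/5.13×10^-7 + 0.398/9.35×10^-6 + 2.69/3.56×10^-5) = 0.2300 rad.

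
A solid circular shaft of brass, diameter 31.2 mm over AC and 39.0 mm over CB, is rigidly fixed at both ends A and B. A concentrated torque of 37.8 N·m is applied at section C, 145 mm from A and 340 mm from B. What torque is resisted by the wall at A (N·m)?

Compatibility: T_A·a/J_AC = T_B·b/J_CB with T_A + T_B = T₀.
J_AC = 9.30×10^-8 m⁴, J_CB = 2.27×10^-7 m⁴, so T_A = T₀·(J_AC/a)/((J_AC/a)+(J_CB/b)) = 18.52 N·m, T_B = 19.28 N·m.

18.5 N·m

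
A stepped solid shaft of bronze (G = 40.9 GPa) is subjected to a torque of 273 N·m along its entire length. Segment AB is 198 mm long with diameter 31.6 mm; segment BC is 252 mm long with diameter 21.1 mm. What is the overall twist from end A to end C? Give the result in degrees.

J_AB = π(0.0316)⁴/32 = 9.79×10^-8 m⁴; J_BC = π(0.0211)⁴/32 = 1.95×10^-8 m⁴.
θ = (T/G)·Σ L_i/J_i = (273.0/40.9×10⁹)·(0.198/9.79×10^-8 + 0.252/1.95×10^-8) = 0.09994 rad.

5.73°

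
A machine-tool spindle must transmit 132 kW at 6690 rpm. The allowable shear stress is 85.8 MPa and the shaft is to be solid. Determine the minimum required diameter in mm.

ω = 2π·6690/60 = 700.6 rad/s, so T = P/ω = 132×10³ / 700.6 = 188.4 N·m.
For a solid shaft τ_max = 16T/(πd³), so d = (16T/(π τ_allow))^(1/3) = (16·188.4/(π·8.58×10^7))^(1/3) = 0.02236 m.

22.4 mm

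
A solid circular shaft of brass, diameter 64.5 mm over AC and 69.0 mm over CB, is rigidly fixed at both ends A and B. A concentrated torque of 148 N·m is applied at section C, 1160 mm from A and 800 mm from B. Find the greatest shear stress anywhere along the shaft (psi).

218 psi

Compatibility: T_A·a/J_AC = T_B·b/J_CB with T_A + T_B = T₀.
J_AC = 1.70×10^-6 m⁴, J_CB = 2.23×10^-6 m⁴, so T_A = T₀·(J_AC/a)/((J_AC/a)+(J_CB/b)) = 51.05 N·m, T_B = 96.95 N·m.
τ in each portion: τ_AC = 9.69×10^5 Pa, τ_CB = 1.50×10^6 Pa; maximum is in CB.
τ_max = T_CB·r/J = 96.95·0.0345/2.23×10^-6 = 1.503×10^6 Pa.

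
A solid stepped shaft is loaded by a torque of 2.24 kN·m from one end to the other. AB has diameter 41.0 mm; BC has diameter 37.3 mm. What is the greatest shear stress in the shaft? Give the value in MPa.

220 MPa

Under the same torque, τ_max = 16T/(πd³) is largest where d is smallest — segment BC (d = 37.3 mm).
τ_max = 16·2240/(π·(0.0373)³) = 2.198×10^8 Pa.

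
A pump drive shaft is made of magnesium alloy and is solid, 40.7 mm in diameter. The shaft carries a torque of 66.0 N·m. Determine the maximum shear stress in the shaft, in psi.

J = πd⁴/32 = π(0.0407)⁴/32 = 2.694×10^-7 m⁴.
τ_max = T·r/J = 66.00 × 0.0204 / 2.694×10^-7 = 4.986×10^6 Pa.

723 psi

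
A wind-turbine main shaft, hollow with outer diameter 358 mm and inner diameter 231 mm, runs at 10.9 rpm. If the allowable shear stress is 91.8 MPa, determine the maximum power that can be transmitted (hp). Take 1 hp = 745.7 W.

J = π(d_o⁴ − d_i⁴)/32 = π(0.358⁴ − 0.231⁴)/32 = 1.333×10^-3 m⁴.
T_max = τ_allow·J/r = 9.18×10^7 × 1.333×10^-3 / 0.179 = 683700 N·m.
ω = 2π·10.9/60 = 1.141 rad/s, so P_max = T_max·ω = 7.804×10^5 W.

1050 hp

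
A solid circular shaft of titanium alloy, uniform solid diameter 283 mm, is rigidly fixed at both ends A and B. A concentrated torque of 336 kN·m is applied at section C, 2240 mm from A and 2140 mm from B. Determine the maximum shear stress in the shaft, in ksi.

5.60 ksi

With uniform GJ and both ends fixed, compatibility θ_AC = θ_CB gives T_A·a = T_B·b, together with T_A + T_B = T₀.
T_A = T₀·b/(a+b) = 336000·2140/4380 = 164200 N·m; T_B = 171800 N·m.
τ in each portion: τ_AC = 3.69×10^7 Pa, τ_CB = 3.86×10^7 Pa; maximum is in CB.
τ_max = T_CB·r/J = 171800·0.141/6.30×10^-4 = 3.861×10^7 Pa.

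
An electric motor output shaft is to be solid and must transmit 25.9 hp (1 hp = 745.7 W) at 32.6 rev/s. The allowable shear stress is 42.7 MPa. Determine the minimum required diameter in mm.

22.4 mm

ω = 2π·32.6 = 204.8 rad/s, so T = P/ω = 25.9×745.7 / 204.8 = 94.29 N·m.
For a solid shaft τ_max = 16T/(πd³), so d = (16T/(π τ_allow))^(1/3) = (16·94.29/(π·4.27×10^7))^(1/3) = 0.02240 m.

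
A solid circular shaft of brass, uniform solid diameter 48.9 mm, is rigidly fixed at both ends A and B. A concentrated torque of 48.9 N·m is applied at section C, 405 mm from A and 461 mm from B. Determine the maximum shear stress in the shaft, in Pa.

With uniform GJ and both ends fixed, compatibility θ_AC = θ_CB gives T_A·a = T_B·b, together with T_A + T_B = T₀.
T_A = T₀·b/(a+b) = 48.90·461/866.0 = 26.03 N·m; T_B = 22.87 N·m.
τ in each portion: τ_AC = 1.13×10^6 Pa, τ_CB = 9.96×10^5 Pa; maximum is in AC.
τ_max = T_AC·r/J = 26.03·0.0244/5.61×10^-7 = 1.134×10^6 Pa.

1.13e6 Pa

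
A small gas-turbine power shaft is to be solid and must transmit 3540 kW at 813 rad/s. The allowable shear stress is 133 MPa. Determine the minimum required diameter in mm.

55.0 mm

ω = 813 rad/s, so T = P/ω = 3540×10³ / 813.0 = 4354 N·m.
For a solid shaft τ_max = 16T/(πd³), so d = (16T/(π τ_allow))^(1/3) = (16·4354/(π·1.33×10^8))^(1/3) = 0.05504 m.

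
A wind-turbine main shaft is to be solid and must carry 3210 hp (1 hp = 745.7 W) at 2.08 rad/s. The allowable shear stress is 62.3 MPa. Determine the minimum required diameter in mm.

ω = 2.08 rad/s, so T = P/ω = 3210×745.7 / 2.080 = 1.151e6 N·m.
For a solid shaft τ_max = 16T/(πd³), so d = (16T/(π τ_allow))^(1/3) = (16·1.151e6/(π·6.23×10^7))^(1/3) = 0.4548 m.

455 mm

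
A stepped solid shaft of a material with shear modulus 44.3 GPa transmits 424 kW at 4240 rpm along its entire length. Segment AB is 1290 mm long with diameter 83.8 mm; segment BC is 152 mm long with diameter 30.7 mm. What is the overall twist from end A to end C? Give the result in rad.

0.0433 rad

ω = 2π·4240/60 = 444.0 rad/s, so T = P/ω = 424×10³ / 444.0 = 954.9 N·m.
J_AB = π(0.0838)⁴/32 = 4.84×10^-6 m⁴; J_BC = π(0.0307)⁴/32 = 8.72×10^-8 m⁴.
θ = (T/G)·Σ L_i/J_i = (954.9/44.3×10⁹)·(1.29/4.84×10^-6 + 0.152/8.72×10^-8) = 0.04332 rad.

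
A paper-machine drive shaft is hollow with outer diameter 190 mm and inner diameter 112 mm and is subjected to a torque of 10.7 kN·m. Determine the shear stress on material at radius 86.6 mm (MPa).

J = π(d_o⁴ − d_i⁴)/32 = π(0.190⁴ − 0.112⁴)/32 = 1.125×10^-4 m⁴.
Shear stress varies linearly with radius: τ = T·r/J = 10700 × 0.0866 / 1.125×10^-4 = 8.237×10^6 Pa.

8.24 MPa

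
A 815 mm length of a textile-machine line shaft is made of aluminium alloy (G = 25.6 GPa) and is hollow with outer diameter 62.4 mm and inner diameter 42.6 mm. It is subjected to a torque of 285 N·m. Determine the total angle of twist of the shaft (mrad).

J = π(d_o⁴ − d_i⁴)/32 = π(0.0624⁴ − 0.0426⁴)/32 = 1.165×10^-6 m⁴.
θ = T·L/(G·J) = 285.0 × 0.815 / (25.6×10⁹ × 1.165×10^-6) = 7.787×10^-3 rad.

7.79 mrad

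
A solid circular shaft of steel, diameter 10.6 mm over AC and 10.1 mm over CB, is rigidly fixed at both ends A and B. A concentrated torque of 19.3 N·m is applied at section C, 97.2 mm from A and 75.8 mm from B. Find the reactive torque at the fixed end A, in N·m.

9.38 N·m

Compatibility: T_A·a/J_AC = T_B·b/J_CB with T_A + T_B = T₀.
J_AC = 1.24×10^-9 m⁴, J_CB = 1.02×10^-9 m⁴, so T_A = T₀·(J_AC/a)/((J_AC/a)+(J_CB/b)) = 9.383 N·m, T_B = 9.917 N·m.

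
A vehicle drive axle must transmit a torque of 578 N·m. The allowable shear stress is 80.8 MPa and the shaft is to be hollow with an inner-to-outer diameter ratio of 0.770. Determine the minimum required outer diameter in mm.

For a hollow shaft with d_i/d_o = 0.770: τ_max = 16T/(π d_o³ (1−k⁴)), so d_o = [16T/(π τ_allow (1−k⁴))]^(1/3) = [16·578.0/(π·8.08×10^7·0.6485)]^(1/3) = 0.03830 m.

38.3 mm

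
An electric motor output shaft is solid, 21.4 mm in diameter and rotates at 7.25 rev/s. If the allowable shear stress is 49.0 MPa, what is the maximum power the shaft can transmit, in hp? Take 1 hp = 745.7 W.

5.76 hp

J = πd⁴/32 = π(0.0214)⁴/32 = 2.059×10^-8 m⁴.
T_max = τ_allow·J/r = 4.90×10^7 × 2.059×10^-8 / 0.0107 = 94.29 N·m.
ω = 2π·7.25 = 45.55 rad/s, so P_max = T_max·ω = 4295 W.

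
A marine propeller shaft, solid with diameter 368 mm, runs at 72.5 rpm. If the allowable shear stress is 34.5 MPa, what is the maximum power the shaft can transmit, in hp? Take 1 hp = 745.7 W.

3440 hp

J = πd⁴/32 = π(0.368)⁴/32 = 1.800×10^-3 m⁴.
T_max = τ_allow·J/r = 3.45×10^7 × 1.800×10^-3 / 0.184 = 337600 N·m.
ω = 2π·72.5/60 = 7.592 rad/s, so P_max = T_max·ω = 2.563×10^6 W.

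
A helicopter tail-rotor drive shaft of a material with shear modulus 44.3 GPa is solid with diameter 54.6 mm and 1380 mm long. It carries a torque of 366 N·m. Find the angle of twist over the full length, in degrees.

0.749°

J = πd⁴/32 = π(0.0546)⁴/32 = 8.725×10^-7 m⁴.
θ = T·L/(G·J) = 366.0 × 1.38 / (44.3×10⁹ × 8.725×10^-7) = 0.01307 rad.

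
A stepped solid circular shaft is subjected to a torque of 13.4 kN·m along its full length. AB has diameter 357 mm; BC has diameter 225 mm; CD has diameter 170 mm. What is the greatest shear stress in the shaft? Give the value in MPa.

Under the same torque, τ_max = 16T/(πd³) is largest where d is smallest — segment CD (d = 170 mm).
τ_max = 16·13400/(π·(0.170)³) = 1.389×10^7 Pa.

13.9 MPa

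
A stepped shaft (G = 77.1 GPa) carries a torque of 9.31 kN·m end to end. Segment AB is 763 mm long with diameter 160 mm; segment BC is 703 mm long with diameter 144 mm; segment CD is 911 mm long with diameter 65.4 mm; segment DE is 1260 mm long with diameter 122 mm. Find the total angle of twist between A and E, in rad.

J_AB = π(0.160)⁴/32 = 6.43×10^-5 m⁴; J_BC = π(0.144)⁴/32 = 4.22×10^-5 m⁴; J_CD = π(0.0654)⁴/32 = 1.80×10^-6 m⁴; J_DE = π(0.122)⁴/32 = 2.17×10^-5 m⁴.
θ = (T/G)·Σ L_i/J_i = (9310/77.1×10⁹)·(0.763/6.43×10^-5 + 0.703/4.22×10^-5 + 0.911/1.80×10^-6 + 1.26/2.17×10^-5) = 0.07169 rad.

0.0717 rad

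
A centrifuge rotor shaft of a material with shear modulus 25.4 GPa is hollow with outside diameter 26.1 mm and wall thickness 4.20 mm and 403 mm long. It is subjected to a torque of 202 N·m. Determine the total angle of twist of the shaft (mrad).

J = π(d_o⁴ − d_i⁴)/32 = π(0.0261⁴ − 0.0177⁴)/32 = 3.592×10^-8 m⁴.
θ = T·L/(G·J) = 202.0 × 0.403 / (25.4×10⁹ × 3.592×10^-8) = 0.08922 rad.

89.2 mrad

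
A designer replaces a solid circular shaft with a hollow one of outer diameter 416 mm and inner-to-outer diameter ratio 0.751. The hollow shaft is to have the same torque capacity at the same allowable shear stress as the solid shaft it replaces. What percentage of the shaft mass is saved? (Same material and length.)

Equal τ_max and T ⇒ the solid shaft needs d_s³ = d_o³(1−k⁴), so d_s = 416·(1−0.751⁴)^(1/3) = 366.2 mm.
Area ratio A_h/A_s = d_o²(1−k²)/d_s² = (1−k²)/(1−k⁴)^(2/3) = 0.5628.
Mass saving = 1 − 0.5628 = 43.7 %.

43.7 %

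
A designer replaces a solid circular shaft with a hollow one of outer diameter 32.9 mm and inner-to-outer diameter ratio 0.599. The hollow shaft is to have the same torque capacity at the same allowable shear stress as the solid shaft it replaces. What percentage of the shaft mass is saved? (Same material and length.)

Equal τ_max and T ⇒ the solid shaft needs d_s³ = d_o³(1−k⁴), so d_s = 32.9·(1−0.599⁴)^(1/3) = 31.42 mm.
Area ratio A_h/A_s = d_o²(1−k²)/d_s² = (1−k²)/(1−k⁴)^(2/3) = 0.7029.
Mass saving = 1 − 0.7029 = 29.7 %.

29.7 %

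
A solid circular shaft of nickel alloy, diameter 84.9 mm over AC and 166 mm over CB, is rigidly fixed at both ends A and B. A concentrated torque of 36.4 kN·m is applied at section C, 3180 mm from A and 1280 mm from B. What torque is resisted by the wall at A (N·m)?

Compatibility: T_A·a/J_AC = T_B·b/J_CB with T_A + T_B = T₀.
J_AC = 5.10×10^-6 m⁴, J_CB = 7.45×10^-5 m⁴, so T_A = T₀·(J_AC/a)/((J_AC/a)+(J_CB/b)) = 975.6 N·m, T_B = 35420 N·m.

976 N·m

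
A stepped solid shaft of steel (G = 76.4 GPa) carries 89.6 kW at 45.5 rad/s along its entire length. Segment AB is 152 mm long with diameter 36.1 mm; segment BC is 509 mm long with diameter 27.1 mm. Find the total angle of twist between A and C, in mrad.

271 mrad

ω = 45.5 rad/s, so T = P/ω = 89.6×10³ / 45.50 = 1969 N·m.
J_AB = π(0.0361)⁴/32 = 1.67×10^-7 m⁴; J_BC = π(0.0271)⁴/32 = 5.30×10^-8 m⁴.
θ = (T/G)·Σ L_i/J_i = (1969/76.4×10⁹)·(0.152/1.67×10^-7 + 0.509/5.30×10^-8) = 0.2713 rad.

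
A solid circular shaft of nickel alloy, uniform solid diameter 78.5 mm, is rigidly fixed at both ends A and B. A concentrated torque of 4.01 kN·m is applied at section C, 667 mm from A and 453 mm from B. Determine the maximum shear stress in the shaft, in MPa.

With uniform GJ and both ends fixed, compatibility θ_AC = θ_CB gives T_A·a = T_B·b, together with T_A + T_B = T₀.
T_A = T₀·b/(a+b) = 4010·453/1120 = 1622 N·m; T_B = 2388 N·m.
τ in each portion: τ_AC = 1.71×10^7 Pa, τ_CB = 2.51×10^7 Pa; maximum is in CB.
τ_max = T_CB·r/J = 2388·0.0393/3.73×10^-6 = 2.514×10^7 Pa.

25.1 MPa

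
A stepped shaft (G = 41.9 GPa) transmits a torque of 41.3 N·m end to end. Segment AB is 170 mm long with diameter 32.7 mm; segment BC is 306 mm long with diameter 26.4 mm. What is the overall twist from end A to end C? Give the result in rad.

J_AB = π(0.0327)⁴/32 = 1.12×10^-7 m⁴; J_BC = π(0.0264)⁴/32 = 4.77×10^-8 m⁴.
θ = (T/G)·Σ L_i/J_i = (41.30/41.9×10⁹)·(0.170/1.12×10^-7 + 0.306/4.77×10^-8) = 7.818×10^-3 rad.

0.00782 rad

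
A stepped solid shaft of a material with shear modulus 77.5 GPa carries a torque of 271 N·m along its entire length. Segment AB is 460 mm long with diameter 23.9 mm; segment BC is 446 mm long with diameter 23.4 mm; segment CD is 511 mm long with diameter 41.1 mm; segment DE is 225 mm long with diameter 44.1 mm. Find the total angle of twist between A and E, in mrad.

112 mrad

J_AB = π(0.0239)⁴/32 = 3.20×10^-8 m⁴; J_BC = π(0.0234)⁴/32 = 2.94×10^-8 m⁴; J_CD = π(0.0411)⁴/32 = 2.80×10^-7 m⁴; J_DE = π(0.0441)⁴/32 = 3.71×10^-7 m⁴.
θ = (T/G)·Σ L_i/J_i = (271.0/77.5×10⁹)·(0.460/3.20×10^-8 + 0.446/2.94×10^-8 + 0.511/2.80×10^-7 + 0.225/3.71×10^-7) = 0.1117 rad.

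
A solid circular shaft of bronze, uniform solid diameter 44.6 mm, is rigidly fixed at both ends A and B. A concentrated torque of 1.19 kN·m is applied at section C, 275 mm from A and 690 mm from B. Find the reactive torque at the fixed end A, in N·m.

With uniform GJ and both ends fixed, compatibility θ_AC = θ_CB gives T_A·a = T_B·b, together with T_A + T_B = T₀.
T_A = T₀·b/(a+b) = 1190·690/965.0 = 850.9 N·m; T_B = 339.1 N·m.

851 N·m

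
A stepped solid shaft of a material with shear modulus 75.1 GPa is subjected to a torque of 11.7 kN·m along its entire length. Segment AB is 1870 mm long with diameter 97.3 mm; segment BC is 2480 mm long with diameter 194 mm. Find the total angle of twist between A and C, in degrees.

J_AB = π(0.0973)⁴/32 = 8.80×10^-6 m⁴; J_BC = π(0.194)⁴/32 = 1.39×10^-4 m⁴.
θ = (T/G)·Σ L_i/J_i = (11700/75.1×10⁹)·(1.87/8.80×10^-6 + 2.48/1.39×10^-4) = 0.03589 rad.

2.06°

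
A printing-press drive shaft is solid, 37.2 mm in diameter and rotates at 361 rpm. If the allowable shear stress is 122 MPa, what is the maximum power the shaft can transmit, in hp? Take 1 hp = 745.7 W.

62.5 hp

J = πd⁴/32 = π(0.0372)⁴/32 = 1.880×10^-7 m⁴.
T_max = τ_allow·J/r = 1.22×10^8 × 1.880×10^-7 / 0.0186 = 1233 N·m.
ω = 2π·361/60 = 37.80 rad/s, so P_max = T_max·ω = 4.662×10^4 W.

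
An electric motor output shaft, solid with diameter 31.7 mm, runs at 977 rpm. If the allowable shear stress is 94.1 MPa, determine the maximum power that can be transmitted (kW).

60.2 kW

J = πd⁴/32 = π(0.0317)⁴/32 = 9.914×10^-8 m⁴.
T_max = τ_allow·J/r = 9.41×10^7 × 9.914×10^-8 / 0.0158 = 588.6 N·m.
ω = 2π·977/60 = 102.3 rad/s, so P_max = T_max·ω = 6.022×10^4 W.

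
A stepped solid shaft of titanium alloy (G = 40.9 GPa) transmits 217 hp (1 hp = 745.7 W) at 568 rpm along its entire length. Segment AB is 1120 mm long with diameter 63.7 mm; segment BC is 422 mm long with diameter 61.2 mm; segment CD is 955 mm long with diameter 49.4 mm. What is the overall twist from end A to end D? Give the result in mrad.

175 mrad

ω = 2π·568/60 = 59.48 rad/s, so T = P/ω = 217×745.7 / 59.48 = 2720 N·m.
J_AB = π(0.0637)⁴/32 = 1.62×10^-6 m⁴; J_BC = π(0.0612)⁴/32 = 1.38×10^-6 m⁴; J_CD = π(0.0494)⁴/32 = 5.85×10^-7 m⁴.
θ = (T/G)·Σ L_i/J_i = (2720/40.9×10⁹)·(1.12/1.62×10^-6 + 0.422/1.38×10^-6 + 0.955/5.85×10^-7) = 0.1751 rad.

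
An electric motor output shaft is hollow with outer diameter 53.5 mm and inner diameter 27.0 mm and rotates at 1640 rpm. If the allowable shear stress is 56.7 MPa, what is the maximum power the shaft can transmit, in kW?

J = π(d_o⁴ − d_i⁴)/32 = π(0.0535⁴ − 0.0270⁴)/32 = 7.521×10^-7 m⁴.
T_max = τ_allow·J/r = 5.67×10^7 × 7.521×10^-7 / 0.0267 = 1594 N·m.
ω = 2π·1640/60 = 171.7 rad/s, so P_max = T_max·ω = 2.738×10^5 W.

274 kW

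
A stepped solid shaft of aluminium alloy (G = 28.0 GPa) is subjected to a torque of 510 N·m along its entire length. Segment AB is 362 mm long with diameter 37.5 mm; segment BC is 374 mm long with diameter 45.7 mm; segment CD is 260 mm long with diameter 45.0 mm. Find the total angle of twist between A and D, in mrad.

61.6 mrad

J_AB = π(0.0375)⁴/32 = 1.94×10^-7 m⁴; J_BC = π(0.0457)⁴/32 = 4.28×10^-7 m⁴; J_CD = π(0.0450)⁴/32 = 4.03×10^-7 m⁴.
θ = (T/G)·Σ L_i/J_i = (510.0/28.0×10⁹)·(0.362/1.94×10^-7 + 0.374/4.28×10^-7 + 0.260/4.03×10^-7) = 0.06163 rad.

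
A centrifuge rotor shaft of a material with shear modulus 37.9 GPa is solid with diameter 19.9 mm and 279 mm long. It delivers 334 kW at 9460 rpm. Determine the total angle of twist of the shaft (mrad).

ω = 2π·9460/60 = 990.6 rad/s, so T = P/ω = 334×10³ / 990.6 = 337.2 N·m.
J = πd⁴/32 = π(0.0199)⁴/32 = 1.540×10^-8 m⁴.
θ = T·L/(G·J) = 337.2 × 0.279 / (37.9×10⁹ × 1.540×10^-8) = 0.1612 rad.

161 mrad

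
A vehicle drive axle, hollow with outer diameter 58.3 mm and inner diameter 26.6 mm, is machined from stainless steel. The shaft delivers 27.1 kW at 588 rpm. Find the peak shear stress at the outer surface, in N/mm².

ω = 2π·588/60 = 61.58 rad/s, so T = P/ω = 27.1×10³ / 61.58 = 440.1 N·m.
J = π(d_o⁴ − d_i⁴)/32 = π(0.0583⁴ − 0.0266⁴)/32 = 1.085×10^-6 m⁴.
τ_max = T·r/J = 440.1 × 0.0291 / 1.085×10^-6 = 1.182×10^7 Pa.

11.8 N/mm²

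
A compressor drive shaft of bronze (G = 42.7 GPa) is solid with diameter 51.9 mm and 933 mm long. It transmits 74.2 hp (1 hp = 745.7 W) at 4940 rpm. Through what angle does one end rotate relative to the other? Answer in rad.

ω = 2π·4940/60 = 517.3 rad/s, so T = P/ω = 74.2×745.7 / 517.3 = 107.0 N·m.
J = πd⁴/32 = π(0.0519)⁴/32 = 7.123×10^-7 m⁴.
θ = T·L/(G·J) = 107.0 × 0.933 / (42.7×10⁹ × 7.123×10^-7) = 3.281×10^-3 rad.

0.00328 rad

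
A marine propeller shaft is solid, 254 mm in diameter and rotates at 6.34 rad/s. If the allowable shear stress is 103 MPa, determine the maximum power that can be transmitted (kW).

2100 kW

J = πd⁴/32 = π(0.254)⁴/32 = 4.086×10^-4 m⁴.
T_max = τ_allow·J/r = 1.03×10^8 × 4.086×10^-4 / 0.127 = 331400 N·m.
ω = 6.34 rad/s, so P_max = T_max·ω = 2.101×10^6 W.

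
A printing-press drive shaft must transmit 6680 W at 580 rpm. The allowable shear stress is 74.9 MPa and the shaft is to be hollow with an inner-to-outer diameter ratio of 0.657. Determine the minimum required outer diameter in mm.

ω = 2π·580/60 = 60.74 rad/s, so T = P/ω = 6680 / 60.74 = 110.0 N·m.
For a hollow shaft with d_i/d_o = 0.657: τ_max = 16T/(π d_o³ (1−k⁴)), so d_o = [16T/(π τ_allow (1−k⁴))]^(1/3) = [16·110.0/(π·7.49×10^7·0.8137)]^(1/3) = 0.02095 m.

20.9 mm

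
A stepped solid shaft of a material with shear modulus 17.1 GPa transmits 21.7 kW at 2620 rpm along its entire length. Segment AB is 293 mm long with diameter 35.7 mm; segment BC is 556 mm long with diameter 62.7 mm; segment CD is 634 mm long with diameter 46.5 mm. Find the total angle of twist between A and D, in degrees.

ω = 2π·2620/60 = 274.4 rad/s, so T = P/ω = 21.7×10³ / 274.4 = 79.09 N·m.
J_AB = π(0.0357)⁴/32 = 1.59×10^-7 m⁴; J_BC = π(0.0627)⁴/32 = 1.52×10^-6 m⁴; J_CD = π(0.0465)⁴/32 = 4.59×10^-7 m⁴.
θ = (T/G)·Σ L_i/J_i = (79.09/17.1×10⁹)·(0.293/1.59×10^-7 + 0.556/1.52×10^-6 + 0.634/4.59×10^-7) = 0.01658 rad.

0.950°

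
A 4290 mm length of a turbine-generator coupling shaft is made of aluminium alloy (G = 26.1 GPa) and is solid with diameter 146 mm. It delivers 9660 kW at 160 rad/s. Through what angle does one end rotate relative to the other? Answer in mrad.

222 mrad

ω = 160 rad/s, so T = P/ω = 9660×10³ / 160.0 = 60380 N·m.
J = πd⁴/32 = π(0.146)⁴/32 = 4.461×10^-5 m⁴.
θ = T·L/(G·J) = 60380 × 4.29 / (26.1×10⁹ × 4.461×10^-5) = 0.2225 rad.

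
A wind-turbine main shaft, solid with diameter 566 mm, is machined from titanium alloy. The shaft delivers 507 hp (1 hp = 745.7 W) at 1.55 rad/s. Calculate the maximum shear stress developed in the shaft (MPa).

6.85 MPa

ω = 1.55 rad/s, so T = P/ω = 507×745.7 / 1.550 = 243900 N·m.
J = πd⁴/32 = π(0.566)⁴/32 = 0.01008 m⁴.
τ_max = T·r/J = 243900 × 0.283 / 0.01008 = 6.851×10^6 Pa.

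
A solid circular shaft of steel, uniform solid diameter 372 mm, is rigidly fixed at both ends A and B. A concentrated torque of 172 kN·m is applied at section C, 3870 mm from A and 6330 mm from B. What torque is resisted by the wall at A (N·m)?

With uniform GJ and both ends fixed, compatibility θ_AC = θ_CB gives T_A·a = T_B·b, together with T_A + T_B = T₀.
T_A = T₀·b/(a+b) = 172000·6330/10200 = 106700 N·m; T_B = 65260 N·m.

107000 N·m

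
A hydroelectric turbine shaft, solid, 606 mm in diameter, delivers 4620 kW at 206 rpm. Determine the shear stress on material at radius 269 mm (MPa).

4.35 MPa

ω = 2π·206/60 = 21.57 rad/s, so T = P/ω = 4620×10³ / 21.57 = 214200 N·m.
J = πd⁴/32 = π(0.606)⁴/32 = 0.01324 m⁴.
Shear stress varies linearly with radius: τ = T·r/J = 214200 × 0.269 / 0.01324 = 4.351×10^6 Pa.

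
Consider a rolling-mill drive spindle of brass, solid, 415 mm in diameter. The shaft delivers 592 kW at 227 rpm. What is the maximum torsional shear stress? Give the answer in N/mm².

1.77 N/mm²

ω = 2π·227/60 = 23.77 rad/s, so T = P/ω = 592×10³ / 23.77 = 24900 N·m.
J = πd⁴/32 = π(0.415)⁴/32 = 2.912×10^-3 m⁴.
τ_max = T·r/J = 24900 × 0.207 / 2.912×10^-3 = 1.775×10^6 Pa.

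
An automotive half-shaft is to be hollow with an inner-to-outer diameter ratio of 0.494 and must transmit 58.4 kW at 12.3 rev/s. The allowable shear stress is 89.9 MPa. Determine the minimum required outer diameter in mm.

ω = 2π·12.3 = 77.28 rad/s, so T = P/ω = 58.4×10³ / 77.28 = 755.7 N·m.
For a hollow shaft with d_i/d_o = 0.494: τ_max = 16T/(π d_o³ (1−k⁴)), so d_o = [16T/(π τ_allow (1−k⁴))]^(1/3) = [16·755.7/(π·8.99×10^7·0.9404)]^(1/3) = 0.03571 m.

35.7 mm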